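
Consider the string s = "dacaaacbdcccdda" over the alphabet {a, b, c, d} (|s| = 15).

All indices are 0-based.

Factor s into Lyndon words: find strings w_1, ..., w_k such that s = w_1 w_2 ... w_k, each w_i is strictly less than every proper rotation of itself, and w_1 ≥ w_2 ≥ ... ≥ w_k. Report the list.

["d", "ac", "aaacbdcccdd", "a"]

emit factor 1: 'd' (i=0, period=1)
emit factor 2: 'ac' (i=1, period=2)
emit factor 3: 'aaacbdcccdd' (i=3, period=11)
emit factor 4: 'a' (i=14, period=1)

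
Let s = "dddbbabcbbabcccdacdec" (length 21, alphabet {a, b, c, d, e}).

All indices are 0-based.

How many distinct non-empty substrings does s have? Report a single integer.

rank | idx | suffix
   0 |   5 | abcbbabcccdacdec
   1 |  10 | abcccdacdec
   2 |  16 | acdec
   3 |   4 | babcbbabcccdacdec
   4 |   9 | babcccdacdec
   5 |   3 | bbabcbbabcccdacdec
   6 |   8 | bbabcccdacdec
   7 |   6 | bcbbabcccdacdec
   8 |  11 | bcccdacdec
   9 |  20 | c
  10 |   7 | cbbabcccdacdec
  11 |  12 | cccdacdec
  12 |  13 | ccdacdec
  13 |  14 | cdacdec
  14 |  17 | cdec
  15 |  15 | dacdec
  16 |   2 | dbbabcbbabcccdacdec
  17 |   1 | ddbbabcbbabcccdacdec
  18 |   0 | dddbbabcbbabcccdacdec
  19 |  18 | dec
  20 |  19 | ec

SA = [5, 10, 16, 4, 9, 3, 8, 6, 11, 20, 7, 12, 13, 14, 17, 15, 2, 1, 0, 18, 19]
[i] adj suffixes → lcp
  [1] 5/10 → 3 ('abc')
  [2] 10/16 → 1 ('a')
  [3] 16/4 → 0 ('')
  [4] 4/9 → 4 ('babc')
  [5] 9/3 → 1 ('b')
  [6] 3/8 → 5 ('bbabc')
  [7] 8/6 → 1 ('b')
  [8] 6/11 → 2 ('bc')
  [9] 11/20 → 0 ('')
  [10] 20/7 → 1 ('c')
  [11] 7/12 → 1 ('c')
  [12] 12/13 → 2 ('cc')
  [13] 13/14 → 1 ('c')
  [14] 14/17 → 2 ('cd')
  [15] 17/15 → 0 ('')
  [16] 15/2 → 1 ('d')
  [17] 2/1 → 1 ('d')
  [18] 1/0 → 2 ('dd')
  [19] 0/18 → 1 ('d')
  [20] 18/19 → 0 ('')

n(n+1)/2 = 21·22/2 = 231
Σ LCP = 0 + 3 + 1 + 0 + 4 + 1 + 5 + 1 + 2 + 0 + 1 + 1 + 2 + 1 + 2 + 0 + 1 + 1 + 2 + 1 + 0 = 29
distinct = 231 − 29 = 202

202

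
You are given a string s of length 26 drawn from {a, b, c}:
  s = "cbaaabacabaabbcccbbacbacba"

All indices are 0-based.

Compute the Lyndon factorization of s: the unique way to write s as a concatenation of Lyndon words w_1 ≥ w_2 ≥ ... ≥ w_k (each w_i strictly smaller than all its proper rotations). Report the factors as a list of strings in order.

emit factor 1: 'c' (i=0, period=1)
emit factor 2: 'b' (i=1, period=1)
emit factor 3: 'aaabacabaabbcccbbacbacb' (i=2, period=23)
emit factor 4: 'a' (i=25, period=1)

["c", "b", "aaabacabaabbcccbbacbacb", "a"]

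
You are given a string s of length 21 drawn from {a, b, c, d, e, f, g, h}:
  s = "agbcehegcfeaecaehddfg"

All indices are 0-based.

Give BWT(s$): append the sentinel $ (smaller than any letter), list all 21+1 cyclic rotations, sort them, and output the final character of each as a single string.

gec$gebghdfahaccdfaeee

rank  rotation                last
    0  $agbcehegcfeaecaehddfg  g
    1  aecaehddfg$agbcehegcfe  e
    2  aehddfg$agbcehegcfeaec  c
    3  agbcehegcfeaecaehddfg$  $
    4  bcehegcfeaecaehddfg$ag  g
    5  caehddfg$agbcehegcfeae  e
    6  cehegcfeaecaehddfg$agb  b
    7  cfeaecaehddfg$agbceheg  g
    8  ddfg$agbcehegcfeaecaeh  h
    9  dfg$agbcehegcfeaecaehd  d
   10  eaecaehddfg$agbcehegcf  f
   11  ecaehddfg$agbcehegcfea  a
   12  egcfeaecaehddfg$agbceh  h
   13  ehddfg$agbcehegcfeaeca  a
   14  ehegcfeaecaehddfg$agbc  c
   15  feaecaehddfg$agbcehegc  c
   16  fg$agbcehegcfeaecaehdd  d
   17  g$agbcehegcfeaecaehddf  f
   18  gbcehegcfeaecaehddfg$a  a
   19  gcfeaecaehddfg$agbcehe  e
   20  hddfg$agbcehegcfeaecae  e
   21  hegcfeaecaehddfg$agbce  e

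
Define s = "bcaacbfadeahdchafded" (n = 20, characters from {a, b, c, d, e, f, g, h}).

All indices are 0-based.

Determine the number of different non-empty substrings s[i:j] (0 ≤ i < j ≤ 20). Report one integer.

rank | idx | suffix
   0 |   2 | aacbfadeahdchafded
   1 |   3 | acbfadeahdchafded
   2 |   7 | adeahdchafded
   3 |  15 | afded
   4 |  10 | ahdchafded
   5 |   0 | bcaacbfadeahdchafded
   6 |   5 | bfadeahdchafded
   7 |   1 | caacbfadeahdchafded
   8 |   4 | cbfadeahdchafded
   9 |  13 | chafded
  10 |  19 | d
  11 |  12 | dchafded
  12 |   8 | deahdchafded
  13 |  17 | ded
  14 |   9 | eahdchafded
  15 |  18 | ed
  16 |   6 | fadeahdchafded
  17 |  16 | fded
  18 |  14 | hafded
  19 |  11 | hdchafded

SA = [2, 3, 7, 15, 10, 0, 5, 1, 4, 13, 19, 12, 8, 17, 9, 18, 6, 16, 14, 11]
i: (SA[i-1],SA[i]) lcp shared
  1: (2,3) 1 'a'
  2: (3,7) 1 'a'
  3: (7,15) 1 'a'
  4: (15,10) 1 'a'
  5: (10,0) 0 ''
  6: (0,5) 1 'b'
  7: (5,1) 0 ''
  8: (1,4) 1 'c'
  9: (4,13) 1 'c'
  10: (13,19) 0 ''
  11: (19,12) 1 'd'
  12: (12,8) 1 'd'
  13: (8,17) 2 'de'
  14: (17,9) 0 ''
  15: (9,18) 1 'e'
  16: (18,6) 0 ''
  17: (6,16) 1 'f'
  18: (16,14) 0 ''
  19: (14,11) 1 'h'

n(n+1)/2 = 20·21/2 = 210
Σ LCP = 0 + 1 + 1 + 1 + 1 + 0 + 1 + 0 + 1 + 1 + 0 + 1 + 1 + 2 + 0 + 1 + 0 + 1 + 0 + 1 = 14
distinct = 210 − 14 = 196

196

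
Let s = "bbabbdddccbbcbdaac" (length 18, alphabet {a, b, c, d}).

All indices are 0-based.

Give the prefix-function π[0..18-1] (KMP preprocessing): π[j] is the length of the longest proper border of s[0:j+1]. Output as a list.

[0, 1, 0, 1, 2, 0, 0, 0, 0, 0, 1, 2, 0, 1, 0, 0, 0, 0]

π[0] = 0
j=1 s[j]='b': π[1]=1 (border 'b')
j=2 s[j]='a': k: 1→0; π[2]=0 (border '')
j=3 s[j]='b': π[3]=1 (border 'b')
j=4 s[j]='b': π[4]=2 (border 'bb')
j=5 s[j]='d': k: 2→1→0; π[5]=0 (border '')
j=6 s[j]='d': π[6]=0 (border '')
j=7 s[j]='d': π[7]=0 (border '')
j=8 s[j]='c': π[8]=0 (border '')
j=9 s[j]='c': π[9]=0 (border '')
j=10 s[j]='b': π[10]=1 (border 'b')
j=11 s[j]='b': π[11]=2 (border 'bb')
j=12 s[j]='c': k: 2→1→0; π[12]=0 (border '')
j=13 s[j]='b': π[13]=1 (border 'b')
j=14 s[j]='d': k: 1→0; π[14]=0 (border '')
j=15 s[j]='a': π[15]=0 (border '')
j=16 s[j]='a': π[16]=0 (border '')
j=17 s[j]='c': π[17]=0 (border '')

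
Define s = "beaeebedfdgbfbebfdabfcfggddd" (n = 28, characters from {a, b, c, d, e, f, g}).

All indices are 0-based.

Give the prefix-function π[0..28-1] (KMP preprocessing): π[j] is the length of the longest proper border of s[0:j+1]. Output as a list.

π[0] = 0
j=1 s[j]='e': π[1]=0 (border '')
j=2 s[j]='a': π[2]=0 (border '')
j=3 s[j]='e': π[3]=0 (border '')
j=4 s[j]='e': π[4]=0 (border '')
j=5 s[j]='b': π[5]=1 (border 'b')
j=6 s[j]='e': π[6]=2 (border 'be')
j=7 s[j]='d': k: 2→0; π[7]=0 (border '')
j=8 s[j]='f': π[8]=0 (border '')
j=9 s[j]='d': π[9]=0 (border '')
j=10 s[j]='g': π[10]=0 (border '')
j=11 s[j]='b': π[11]=1 (border 'b')
j=12 s[j]='f': k: 1→0; π[12]=0 (border '')
j=13 s[j]='b': π[13]=1 (border 'b')
j=14 s[j]='e': π[14]=2 (border 'be')
j=15 s[j]='b': k: 2→0; π[15]=1 (border 'b')
j=16 s[j]='f': k: 1→0; π[16]=0 (border '')
j=17 s[j]='d': π[17]=0 (border '')
j=18 s[j]='a': π[18]=0 (border '')
j=19 s[j]='b': π[19]=1 (border 'b')
j=20 s[j]='f': k: 1→0; π[20]=0 (border '')
j=21 s[j]='c': π[21]=0 (border '')
j=22 s[j]='f': π[22]=0 (border '')
j=23 s[j]='g': π[23]=0 (border '')
j=24 s[j]='g': π[24]=0 (border '')
j=25 s[j]='d': π[25]=0 (border '')
j=26 s[j]='d': π[26]=0 (border '')
j=27 s[j]='d': π[27]=0 (border '')

[0, 0, 0, 0, 0, 1, 2, 0, 0, 0, 0, 1, 0, 1, 2, 1, 0, 0, 0, 1, 0, 0, 0, 0, 0, 0, 0, 0]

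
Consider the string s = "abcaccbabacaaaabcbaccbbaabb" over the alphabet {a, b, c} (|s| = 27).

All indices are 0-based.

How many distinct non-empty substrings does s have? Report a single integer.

sorted suffixes:
  #0 SA[0]=11  'aaaabcbaccbbaabb'
  #1 SA[1]=12  'aaabcbaccbbaabb'
  #2 SA[2]=23  'aabb'
  #3 SA[3]=13  'aabcbaccbbaabb'
  #4 SA[4]=7  'abacaaaabcbaccbbaabb'
  #5 SA[5]=24  'abb'
  #6 SA[6]=0  'abcaccbabacaaaabcbaccbbaabb'
  #7 SA[7]=14  'abcbaccbbaabb'
  #8 SA[8]=9  'acaaaabcbaccbbaabb'
  #9 SA[9]=3  'accbabacaaaabcbaccbbaabb'
  #10 SA[10]=18  'accbbaabb'
  #11 SA[11]=26  'b'
  #12 SA[12]=22  'baabb'
  #13 SA[13]=6  'babacaaaabcbaccbbaabb'
  #14 SA[14]=8  'bacaaaabcbaccbbaabb'
  #15 SA[15]=17  'baccbbaabb'
  #16 SA[16]=25  'bb'
  #17 SA[17]=21  'bbaabb'
  #18 SA[18]=1  'bcaccbabacaaaabcbaccbbaabb'
  #19 SA[19]=15  'bcbaccbbaabb'
  #20 SA[20]=10  'caaaabcbaccbbaabb'
  #21 SA[21]=2  'caccbabacaaaabcbaccbbaabb'
  #22 SA[22]=5  'cbabacaaaabcbaccbbaabb'
  #23 SA[23]=16  'cbaccbbaabb'
  #24 SA[24]=20  'cbbaabb'
  #25 SA[25]=4  'ccbabacaaaabcbaccbbaabb'
  #26 SA[26]=19  'ccbbaabb'

SA = [11, 12, 23, 13, 7, 24, 0, 14, 9, 3, 18, 26, 22, 6, 8, 17, 25, 21, 1, 15, 10, 2, 5, 16, 20, 4, 19]
i: (SA[i-1],SA[i]) lcp shared
  1: (11,12) 3 'aaa'
  2: (12,23) 2 'aa'
  3: (23,13) 3 'aab'
  4: (13,7) 1 'a'
  5: (7,24) 2 'ab'
  6: (24,0) 2 'ab'
  7: (0,14) 3 'abc'
  8: (14,9) 1 'a'
  9: (9,3) 2 'ac'
  10: (3,18) 4 'accb'
  11: (18,26) 0 ''
  12: (26,22) 1 'b'
  13: (22,6) 2 'ba'
  14: (6,8) 2 'ba'
  15: (8,17) 3 'bac'
  16: (17,25) 1 'b'
  17: (25,21) 2 'bb'
  18: (21,1) 1 'b'
  19: (1,15) 2 'bc'
  20: (15,10) 0 ''
  21: (10,2) 2 'ca'
  22: (2,5) 1 'c'
  23: (5,16) 3 'cba'
  24: (16,20) 2 'cb'
  25: (20,4) 1 'c'
  26: (4,19) 3 'ccb'

n(n+1)/2 = 27·28/2 = 378
Σ LCP = 0 + 3 + 2 + 3 + 1 + 2 + 2 + 3 + 1 + 2 + 4 + 0 + 1 + 2 + 2 + 3 + 1 + 2 + 1 + 2 + 0 + 2 + 1 + 3 + 2 + 1 + 3 = 49
distinct = 378 − 49 = 329

329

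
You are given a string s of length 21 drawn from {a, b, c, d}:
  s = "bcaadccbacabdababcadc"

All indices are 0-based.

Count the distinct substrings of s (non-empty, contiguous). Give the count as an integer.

204

rank→(start, suffix):
  0 → (2, 'aadccbacabdababcadc')
  1 → (13, 'ababcadc')
  2 → (15, 'abcadc')
  3 → (10, 'abdababcadc')
  4 → (8, 'acabdababcadc')
  5 → (18, 'adc')
  6 → (3, 'adccbacabdababcadc')
  7 → (14, 'babcadc')
  8 → (7, 'bacabdababcadc')
  9 → (0, 'bcaadccbacabdababcadc')
  10 → (16, 'bcadc')
  11 → (11, 'bdababcadc')
  12 → (20, 'c')
  13 → (1, 'caadccbacabdababcadc')
  14 → (9, 'cabdababcadc')
  15 → (17, 'cadc')
  16 → (6, 'cbacabdababcadc')
  17 → (5, 'ccbacabdababcadc')
  18 → (12, 'dababcadc')
  19 → (19, 'dc')
  20 → (4, 'dccbacabdababcadc')

SA = [2, 13, 15, 10, 8, 18, 3, 14, 7, 0, 16, 11, 20, 1, 9, 17, 6, 5, 12, 19, 4]
i: (SA[i-1],SA[i]) lcp shared
  1: (2,13) 1 'a'
  2: (13,15) 2 'ab'
  3: (15,10) 2 'ab'
  4: (10,8) 1 'a'
  5: (8,18) 1 'a'
  6: (18,3) 3 'adc'
  7: (3,14) 0 ''
  8: (14,7) 2 'ba'
  9: (7,0) 1 'b'
  10: (0,16) 3 'bca'
  11: (16,11) 1 'b'
  12: (11,20) 0 ''
  13: (20,1) 1 'c'
  14: (1,9) 2 'ca'
  15: (9,17) 2 'ca'
  16: (17,6) 1 'c'
  17: (6,5) 1 'c'
  18: (5,12) 0 ''
  19: (12,19) 1 'd'
  20: (19,4) 2 'dc'

n(n+1)/2 = 21·22/2 = 231
Σ LCP = 0 + 1 + 2 + 2 + 1 + 1 + 3 + 0 + 2 + 1 + 3 + 1 + 0 + 1 + 2 + 2 + 1 + 1 + 0 + 1 + 2 = 27
distinct = 231 − 27 = 204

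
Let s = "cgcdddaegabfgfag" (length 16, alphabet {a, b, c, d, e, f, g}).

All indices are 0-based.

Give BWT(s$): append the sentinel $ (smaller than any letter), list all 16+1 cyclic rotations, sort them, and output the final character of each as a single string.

rank  rotation           last
    0  $cgcdddaegabfgfag  g
    1  abfgfag$cgcdddaeg  g
    2  aegabfgfag$cgcddd  d
    3  ag$cgcdddaegabfgf  f
    4  bfgfag$cgcdddaega  a
    5  cdddaegabfgfag$cg  g
    6  cgcdddaegabfgfag$  $
    7  daegabfgfag$cgcdd  d
    8  ddaegabfgfag$cgcd  d
    9  dddaegabfgfag$cgc  c
   10  egabfgfag$cgcddda  a
   11  fag$cgcdddaegabfg  g
   12  fgfag$cgcdddaegab  b
   13  g$cgcdddaegabfgfa  a
   14  gabfgfag$cgcdddae  e
   15  gcdddaegabfgfag$c  c
   16  gfag$cgcdddaegabf  f

ggdfag$ddcagbaecf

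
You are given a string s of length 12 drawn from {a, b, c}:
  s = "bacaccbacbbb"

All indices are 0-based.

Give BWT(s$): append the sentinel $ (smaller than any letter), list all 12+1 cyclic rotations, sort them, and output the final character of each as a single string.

bbbcb$cbcacaa

rank  rotation       last
    0  $bacaccbacbbb  b
    1  acaccbacbbb$b  b
    2  acbbb$bacaccb  b
    3  accbacbbb$bac  c
    4  b$bacaccbacbb  b
    5  bacaccbacbbb$  $
    6  bacbbb$bacacc  c
    7  bb$bacaccbacb  b
    8  bbb$bacaccbac  c
    9  caccbacbbb$ba  a
   10  cbacbbb$bacac  c
   11  cbbb$bacaccba  a
   12  ccbacbbb$baca  a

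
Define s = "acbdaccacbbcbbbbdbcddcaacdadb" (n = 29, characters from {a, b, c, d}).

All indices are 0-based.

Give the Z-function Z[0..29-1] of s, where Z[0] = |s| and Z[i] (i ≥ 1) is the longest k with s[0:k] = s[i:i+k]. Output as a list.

[29, 0, 0, 0, 2, 0, 0, 3, 0, 0, 0, 0, 0, 0, 0, 0, 0, 0, 0, 0, 0, 0, 1, 2, 0, 0, 1, 0, 0]

Z[0]=29
i=1: outside box; Z[1]=0
i=2: outside box; Z[2]=0
i=3: outside box; Z[3]=0
i=4: outside box; Z[4]=2 extend→box=[4,6)
i=5: min(r-i=1, Z[1]=0)=0; Z[5]=0
i=6: outside box; Z[6]=0
i=7: outside box; Z[7]=3 extend→box=[7,10)
i=8: min(r-i=2, Z[1]=0)=0; Z[8]=0
i=9: min(r-i=1, Z[2]=0)=0; Z[9]=0
i=10: outside box; Z[10]=0
i=11: outside box; Z[11]=0
i=12: outside box; Z[12]=0
i=13: outside box; Z[13]=0
i=14: outside box; Z[14]=0
i=15: outside box; Z[15]=0
i=16: outside box; Z[16]=0
i=17: outside box; Z[17]=0
i=18: outside box; Z[18]=0
i=19: outside box; Z[19]=0
i=20: outside box; Z[20]=0
i=21: outside box; Z[21]=0
i=22: outside box; Z[22]=1 extend→box=[22,23)
i=23: outside box; Z[23]=2 extend→box=[23,25)
i=24: min(r-i=1, Z[1]=0)=0; Z[24]=0
i=25: outside box; Z[25]=0
i=26: outside box; Z[26]=1 extend→box=[26,27)
i=27: outside box; Z[27]=0
i=28: outside box; Z[28]=0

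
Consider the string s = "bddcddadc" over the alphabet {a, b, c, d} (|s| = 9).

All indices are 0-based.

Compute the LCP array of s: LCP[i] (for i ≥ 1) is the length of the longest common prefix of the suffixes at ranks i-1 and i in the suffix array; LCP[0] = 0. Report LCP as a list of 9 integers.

sorted suffixes:
  #0 SA[0]=6  'adc'
  #1 SA[1]=0  'bddcddadc'
  #2 SA[2]=8  'c'
  #3 SA[3]=3  'cddadc'
  #4 SA[4]=5  'dadc'
  #5 SA[5]=7  'dc'
  #6 SA[6]=2  'dcddadc'
  #7 SA[7]=4  'ddadc'
  #8 SA[8]=1  'ddcddadc'

SA = [6, 0, 8, 3, 5, 7, 2, 4, 1]
[i] adj suffixes → lcp
  [1] 6/0 → 0 ('')
  [2] 0/8 → 0 ('')
  [3] 8/3 → 1 ('c')
  [4] 3/5 → 0 ('')
  [5] 5/7 → 1 ('d')
  [6] 7/2 → 2 ('dc')
  [7] 2/4 → 1 ('d')
  [8] 4/1 → 2 ('dd')

[0, 0, 0, 1, 0, 1, 2, 1, 2]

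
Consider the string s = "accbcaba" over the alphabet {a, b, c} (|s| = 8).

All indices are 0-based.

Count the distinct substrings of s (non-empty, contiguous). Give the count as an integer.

31

rank→(start, suffix):
  0 → (7, 'a')
  1 → (5, 'aba')
  2 → (0, 'accbcaba')
  3 → (6, 'ba')
  4 → (3, 'bcaba')
  5 → (4, 'caba')
  6 → (2, 'cbcaba')
  7 → (1, 'ccbcaba')

SA = [7, 5, 0, 6, 3, 4, 2, 1]
rank  pair      lcp
   1  s[7:],s[5:]  1  'a'
   2  s[5:],s[0:]  1  'a'
   3  s[0:],s[6:]  0  ''
   4  s[6:],s[3:]  1  'b'
   5  s[3:],s[4:]  0  ''
   6  s[4:],s[2:]  1  'c'
   7  s[2:],s[1:]  1  'c'

n(n+1)/2 = 8·9/2 = 36
Σ LCP = 0 + 1 + 1 + 0 + 1 + 0 + 1 + 1 = 5
distinct = 36 − 5 = 31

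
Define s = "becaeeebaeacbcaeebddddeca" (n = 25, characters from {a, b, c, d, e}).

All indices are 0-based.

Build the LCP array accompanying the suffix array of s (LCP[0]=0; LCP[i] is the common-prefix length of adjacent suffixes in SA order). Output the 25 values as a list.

[0, 1, 1, 2, 3, 0, 1, 1, 1, 0, 2, 4, 1, 0, 3, 2, 1, 0, 1, 2, 1, 3, 1, 3, 2]

sorted suffixes:
  #0 SA[0]=24  'a'
  #1 SA[1]=10  'acbcaeebddddeca'
  #2 SA[2]=8  'aeacbcaeebddddeca'
  #3 SA[3]=14  'aeebddddeca'
  #4 SA[4]=3  'aeeebaeacbcaeebddddeca'
  #5 SA[5]=7  'baeacbcaeebddddeca'
  #6 SA[6]=12  'bcaeebddddeca'
  #7 SA[7]=17  'bddddeca'
  #8 SA[8]=0  'becaeeebaeacbcaeebddddeca'
  #9 SA[9]=23  'ca'
  #10 SA[10]=13  'caeebddddeca'
  #11 SA[11]=2  'caeeebaeacbcaeebddddeca'
  #12 SA[12]=11  'cbcaeebddddeca'
  #13 SA[13]=18  'ddddeca'
  #14 SA[14]=19  'dddeca'
  #15 SA[15]=20  'ddeca'
  #16 SA[16]=21  'deca'
  #17 SA[17]=9  'eacbcaeebddddeca'
  #18 SA[18]=6  'ebaeacbcaeebddddeca'
  #19 SA[19]=16  'ebddddeca'
  #20 SA[20]=22  'eca'
  #21 SA[21]=1  'ecaeeebaeacbcaeebddddeca'
  #22 SA[22]=5  'eebaeacbcaeebddddeca'
  #23 SA[23]=15  'eebddddeca'
  #24 SA[24]=4  'eeebaeacbcaeebddddeca'

SA = [24, 10, 8, 14, 3, 7, 12, 17, 0, 23, 13, 2, 11, 18, 19, 20, 21, 9, 6, 16, 22, 1, 5, 15, 4]
[i] adj suffixes → lcp
  [1] 24/10 → 1 ('a')
  [2] 10/8 → 1 ('a')
  [3] 8/14 → 2 ('ae')
  [4] 14/3 → 3 ('aee')
  [5] 3/7 → 0 ('')
  [6] 7/12 → 1 ('b')
  [7] 12/17 → 1 ('b')
  [8] 17/0 → 1 ('b')
  [9] 0/23 → 0 ('')
  [10] 23/13 → 2 ('ca')
  [11] 13/2 → 4 ('caee')
  [12] 2/11 → 1 ('c')
  [13] 11/18 → 0 ('')
  [14] 18/19 → 3 ('ddd')
  [15] 19/20 → 2 ('dd')
  [16] 20/21 → 1 ('d')
  [17] 21/9 → 0 ('')
  [18] 9/6 → 1 ('e')
  [19] 6/16 → 2 ('eb')
  [20] 16/22 → 1 ('e')
  [21] 22/1 → 3 ('eca')
  [22] 1/5 → 1 ('e')
  [23] 5/15 → 3 ('eeb')
  [24] 15/4 → 2 ('ee')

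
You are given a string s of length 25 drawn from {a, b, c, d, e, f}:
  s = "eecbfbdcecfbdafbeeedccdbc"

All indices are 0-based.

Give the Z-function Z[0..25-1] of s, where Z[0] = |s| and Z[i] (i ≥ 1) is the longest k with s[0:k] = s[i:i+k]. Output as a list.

Z[0]=25
i=1: i≥r, start 0; Z[1]=1 grow→box=[1,2)
i=2: i≥r, start 0; Z[2]=0
i=3: i≥r, start 0; Z[3]=0
i=4: i≥r, start 0; Z[4]=0
i=5: i≥r, start 0; Z[5]=0
i=6: i≥r, start 0; Z[6]=0
i=7: i≥r, start 0; Z[7]=0
i=8: i≥r, start 0; Z[8]=1 grow→box=[8,9)
i=9: i≥r, start 0; Z[9]=0
i=10: i≥r, start 0; Z[10]=0
i=11: i≥r, start 0; Z[11]=0
i=12: i≥r, start 0; Z[12]=0
i=13: i≥r, start 0; Z[13]=0
i=14: i≥r, start 0; Z[14]=0
i=15: i≥r, start 0; Z[15]=0
i=16: i≥r, start 0; Z[16]=2 grow→box=[16,18)
i=17: min(r-i=1, Z[1]=1)=1; Z[17]=2 grow→box=[17,19)
i=18: min(r-i=1, Z[1]=1)=1; Z[18]=1
i=19: i≥r, start 0; Z[19]=0
i=20: i≥r, start 0; Z[20]=0
i=21: i≥r, start 0; Z[21]=0
i=22: i≥r, start 0; Z[22]=0
i=23: i≥r, start 0; Z[23]=0
i=24: i≥r, start 0; Z[24]=0

[25, 1, 0, 0, 0, 0, 0, 0, 1, 0, 0, 0, 0, 0, 0, 0, 2, 2, 1, 0, 0, 0, 0, 0, 0]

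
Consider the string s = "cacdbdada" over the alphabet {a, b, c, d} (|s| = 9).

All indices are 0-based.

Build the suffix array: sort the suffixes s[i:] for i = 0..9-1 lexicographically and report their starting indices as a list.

rank | idx | suffix
   0 |   8 | a
   1 |   1 | acdbdada
   2 |   6 | ada
   3 |   4 | bdada
   4 |   0 | cacdbdada
   5 |   2 | cdbdada
   6 |   7 | da
   7 |   5 | dada
   8 |   3 | dbdada

[8, 1, 6, 4, 0, 2, 7, 5, 3]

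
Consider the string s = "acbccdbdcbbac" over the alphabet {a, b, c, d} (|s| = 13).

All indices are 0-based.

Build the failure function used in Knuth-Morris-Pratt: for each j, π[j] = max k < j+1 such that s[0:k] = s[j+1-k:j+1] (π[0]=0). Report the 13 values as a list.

π[0] = 0
j=1 s[j]='c': π[1]=0 (border '')
j=2 s[j]='b': π[2]=0 (border '')
j=3 s[j]='c': π[3]=0 (border '')
j=4 s[j]='c': π[4]=0 (border '')
j=5 s[j]='d': π[5]=0 (border '')
j=6 s[j]='b': π[6]=0 (border '')
j=7 s[j]='d': π[7]=0 (border '')
j=8 s[j]='c': π[8]=0 (border '')
j=9 s[j]='b': π[9]=0 (border '')
j=10 s[j]='b': π[10]=0 (border '')
j=11 s[j]='a': π[11]=1 (border 'a')
j=12 s[j]='c': π[12]=2 (border 'ac')

[0, 0, 0, 0, 0, 0, 0, 0, 0, 0, 0, 1, 2]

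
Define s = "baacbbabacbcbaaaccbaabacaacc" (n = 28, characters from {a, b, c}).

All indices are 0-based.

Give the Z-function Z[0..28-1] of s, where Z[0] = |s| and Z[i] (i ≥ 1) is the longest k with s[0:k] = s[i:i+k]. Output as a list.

[28, 0, 0, 0, 1, 2, 0, 2, 0, 0, 1, 0, 3, 0, 0, 0, 0, 0, 3, 0, 0, 2, 0, 0, 0, 0, 0, 0]

Z[0]=28
i=1: outside box; Z[1]=0
i=2: outside box; Z[2]=0
i=3: outside box; Z[3]=0
i=4: outside box; Z[4]=1 extend→box=[4,5)
i=5: outside box; Z[5]=2 extend→box=[5,7)
i=6: min(r-i=1, Z[1]=0)=0; Z[6]=0
i=7: outside box; Z[7]=2 extend→box=[7,9)
i=8: min(r-i=1, Z[1]=0)=0; Z[8]=0
i=9: outside box; Z[9]=0
i=10: outside box; Z[10]=1 extend→box=[10,11)
i=11: outside box; Z[11]=0
i=12: outside box; Z[12]=3 extend→box=[12,15)
i=13: min(r-i=2, Z[1]=0)=0; Z[13]=0
i=14: min(r-i=1, Z[2]=0)=0; Z[14]=0
i=15: outside box; Z[15]=0
i=16: outside box; Z[16]=0
i=17: outside box; Z[17]=0
i=18: outside box; Z[18]=3 extend→box=[18,21)
i=19: min(r-i=2, Z[1]=0)=0; Z[19]=0
i=20: min(r-i=1, Z[2]=0)=0; Z[20]=0
i=21: outside box; Z[21]=2 extend→box=[21,23)
i=22: min(r-i=1, Z[1]=0)=0; Z[22]=0
i=23: outside box; Z[23]=0
i=24: outside box; Z[24]=0
i=25: outside box; Z[25]=0
i=26: outside box; Z[26]=0
i=27: outside box; Z[27]=0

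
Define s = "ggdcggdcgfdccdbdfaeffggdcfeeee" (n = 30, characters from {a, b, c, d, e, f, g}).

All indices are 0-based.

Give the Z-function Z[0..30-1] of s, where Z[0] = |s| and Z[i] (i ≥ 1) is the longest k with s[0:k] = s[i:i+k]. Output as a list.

Z[0]=30
i=1: fresh scan; Z[1]=1 extend→box=[1,2)
i=2: fresh scan; Z[2]=0
i=3: fresh scan; Z[3]=0
i=4: fresh scan; Z[4]=5 extend→box=[4,9)
i=5: min(r-i=4, Z[1]=1)=1; Z[5]=1
i=6: min(r-i=3, Z[2]=0)=0; Z[6]=0
i=7: min(r-i=2, Z[3]=0)=0; Z[7]=0
i=8: min(r-i=1, Z[4]=5)=1; Z[8]=1
i=9: fresh scan; Z[9]=0
i=10: fresh scan; Z[10]=0
i=11: fresh scan; Z[11]=0
i=12: fresh scan; Z[12]=0
i=13: fresh scan; Z[13]=0
i=14: fresh scan; Z[14]=0
i=15: fresh scan; Z[15]=0
i=16: fresh scan; Z[16]=0
i=17: fresh scan; Z[17]=0
i=18: fresh scan; Z[18]=0
i=19: fresh scan; Z[19]=0
i=20: fresh scan; Z[20]=0
i=21: fresh scan; Z[21]=4 extend→box=[21,25)
i=22: min(r-i=3, Z[1]=1)=1; Z[22]=1
i=23: min(r-i=2, Z[2]=0)=0; Z[23]=0
i=24: min(r-i=1, Z[3]=0)=0; Z[24]=0
i=25: fresh scan; Z[25]=0
i=26: fresh scan; Z[26]=0
i=27: fresh scan; Z[27]=0
i=28: fresh scan; Z[28]=0
i=29: fresh scan; Z[29]=0

[30, 1, 0, 0, 5, 1, 0, 0, 1, 0, 0, 0, 0, 0, 0, 0, 0, 0, 0, 0, 0, 4, 1, 0, 0, 0, 0, 0, 0, 0]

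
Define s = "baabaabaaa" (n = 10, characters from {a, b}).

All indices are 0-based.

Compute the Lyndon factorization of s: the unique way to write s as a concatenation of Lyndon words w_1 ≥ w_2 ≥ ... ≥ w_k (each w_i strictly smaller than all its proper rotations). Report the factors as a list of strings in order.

["b", "aab", "aab", "a", "a", "a"]

emit factor 1: 'b' (i=0, period=1)
emit factor 2: 'aab' (i=1, period=3)
emit factor 3: 'aab' (i=4, period=3)
emit factor 4: 'a' (i=7, period=1)
emit factor 5: 'a' (i=8, period=1)
emit factor 6: 'a' (i=9, period=1)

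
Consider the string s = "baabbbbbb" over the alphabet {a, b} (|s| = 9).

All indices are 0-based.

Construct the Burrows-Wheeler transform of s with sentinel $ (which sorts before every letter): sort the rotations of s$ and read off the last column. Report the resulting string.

bbab$bbbba

rank  rotation    last
    0  $baabbbbbb  b
    1  aabbbbbb$b  b
    2  abbbbbb$ba  a
    3  b$baabbbbb  b
    4  baabbbbbb$  $
    5  bb$baabbbb  b
    6  bbb$baabbb  b
    7  bbbb$baabb  b
    8  bbbbb$baab  b
    9  bbbbbb$baa  a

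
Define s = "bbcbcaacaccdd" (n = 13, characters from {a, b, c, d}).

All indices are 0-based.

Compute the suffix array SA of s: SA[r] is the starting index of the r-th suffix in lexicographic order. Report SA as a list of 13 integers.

rank→(start, suffix):
  0 → (5, 'aacaccdd')
  1 → (6, 'acaccdd')
  2 → (8, 'accdd')
  3 → (0, 'bbcbcaacaccdd')
  4 → (3, 'bcaacaccdd')
  5 → (1, 'bcbcaacaccdd')
  6 → (4, 'caacaccdd')
  7 → (7, 'caccdd')
  8 → (2, 'cbcaacaccdd')
  9 → (9, 'ccdd')
  10 → (10, 'cdd')
  11 → (12, 'd')
  12 → (11, 'dd')

[5, 6, 8, 0, 3, 1, 4, 7, 2, 9, 10, 12, 11]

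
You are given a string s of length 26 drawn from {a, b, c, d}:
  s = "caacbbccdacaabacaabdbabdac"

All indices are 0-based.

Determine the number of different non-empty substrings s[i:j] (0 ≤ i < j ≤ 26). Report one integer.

308

rank | idx | suffix
   0 |  11 | aabacaabdbabdac
   1 |  16 | aabdbabdac
   2 |   1 | aacbbccdacaabacaabdbabdac
   3 |  12 | abacaabdbabdac
   4 |  21 | abdac
   5 |  17 | abdbabdac
   6 |  24 | ac
   7 |   9 | acaabacaabdbabdac
   8 |  14 | acaabdbabdac
   9 |   2 | acbbccdacaabacaabdbabdac
  10 |  20 | babdac
  11 |  13 | bacaabdbabdac
  12 |   4 | bbccdacaabacaabdbabdac
  13 |   5 | bccdacaabacaabdbabdac
  14 |  22 | bdac
  15 |  18 | bdbabdac
  16 |  25 | c
  17 |  10 | caabacaabdbabdac
  18 |  15 | caabdbabdac
  19 |   0 | caacbbccdacaabacaabdbabdac
  20 |   3 | cbbccdacaabacaabdbabdac
  21 |   6 | ccdacaabacaabdbabdac
  22 |   7 | cdacaabacaabdbabdac
  23 |  23 | dac
  24 |   8 | dacaabacaabdbabdac
  25 |  19 | dbabdac

SA = [11, 16, 1, 12, 21, 17, 24, 9, 14, 2, 20, 13, 4, 5, 22, 18, 25, 10, 15, 0, 3, 6, 7, 23, 8, 19]
rank  pair      lcp
   1  s[11:],s[16:]  3  'aab'
   2  s[16:],s[1:]  2  'aa'
   3  s[1:],s[12:]  1  'a'
   4  s[12:],s[21:]  2  'ab'
   5  s[21:],s[17:]  3  'abd'
   6  s[17:],s[24:]  1  'a'
   7  s[24:],s[9:]  2  'ac'
   8  s[9:],s[14:]  5  'acaab'
   9  s[14:],s[2:]  2  'ac'
  10  s[2:],s[20:]  0  ''
  11  s[20:],s[13:]  2  'ba'
  12  s[13:],s[4:]  1  'b'
  13  s[4:],s[5:]  1  'b'
  14  s[5:],s[22:]  1  'b'
  15  s[22:],s[18:]  2  'bd'
  16  s[18:],s[25:]  0  ''
  17  s[25:],s[10:]  1  'c'
  18  s[10:],s[15:]  4  'caab'
  19  s[15:],s[0:]  3  'caa'
  20  s[0:],s[3:]  1  'c'
  21  s[3:],s[6:]  1  'c'
  22  s[6:],s[7:]  1  'c'
  23  s[7:],s[23:]  0  ''
  24  s[23:],s[8:]  3  'dac'
  25  s[8:],s[19:]  1  'd'

n(n+1)/2 = 26·27/2 = 351
Σ LCP = 0 + 3 + 2 + 1 + 2 + 3 + 1 + 2 + 5 + 2 + 0 + 2 + 1 + 1 + 1 + 2 + 0 + 1 + 4 + 3 + 1 + 1 + 1 + 0 + 3 + 1 = 43
distinct = 351 − 43 = 308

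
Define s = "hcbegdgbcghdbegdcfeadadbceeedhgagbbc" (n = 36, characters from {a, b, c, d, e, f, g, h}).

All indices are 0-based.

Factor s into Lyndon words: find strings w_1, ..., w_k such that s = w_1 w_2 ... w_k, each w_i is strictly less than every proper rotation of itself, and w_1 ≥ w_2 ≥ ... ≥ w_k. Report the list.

["h", "c", "begdg", "bcghdbegdcfe", "adadbceeedhgagbbc"]

emit factor 1: 'h' (i=0, period=1)
emit factor 2: 'c' (i=1, period=1)
emit factor 3: 'begdg' (i=2, period=5)
emit factor 4: 'bcghdbegdcfe' (i=7, period=12)
emit factor 5: 'adadbceeedhgagbbc' (i=19, period=17)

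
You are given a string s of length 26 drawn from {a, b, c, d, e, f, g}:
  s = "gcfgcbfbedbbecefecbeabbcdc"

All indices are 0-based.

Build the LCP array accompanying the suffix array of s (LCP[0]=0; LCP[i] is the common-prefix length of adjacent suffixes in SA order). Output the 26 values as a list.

[0, 0, 2, 1, 1, 2, 2, 1, 0, 1, 2, 1, 1, 1, 0, 1, 0, 1, 2, 1, 1, 0, 1, 1, 0, 2]

sorted suffixes:
  #0 SA[0]=20  'abbcdc'
  #1 SA[1]=21  'bbcdc'
  #2 SA[2]=10  'bbecefecbeabbcdc'
  #3 SA[3]=22  'bcdc'
  #4 SA[4]=18  'beabbcdc'
  #5 SA[5]=11  'becefecbeabbcdc'
  #6 SA[6]=7  'bedbbecefecbeabbcdc'
  #7 SA[7]=5  'bfbedbbecefecbeabbcdc'
  #8 SA[8]=25  'c'
  #9 SA[9]=17  'cbeabbcdc'
  #10 SA[10]=4  'cbfbedbbecefecbeabbcdc'
  #11 SA[11]=23  'cdc'
  #12 SA[12]=13  'cefecbeabbcdc'
  #13 SA[13]=1  'cfgcbfbedbbecefecbeabbcdc'
  #14 SA[14]=9  'dbbecefecbeabbcdc'
  #15 SA[15]=24  'dc'
  #16 SA[16]=19  'eabbcdc'
  #17 SA[17]=16  'ecbeabbcdc'
  #18 SA[18]=12  'ecefecbeabbcdc'
  #19 SA[19]=8  'edbbecefecbeabbcdc'
  #20 SA[20]=14  'efecbeabbcdc'
  #21 SA[21]=6  'fbedbbecefecbeabbcdc'
  #22 SA[22]=15  'fecbeabbcdc'
  #23 SA[23]=2  'fgcbfbedbbecefecbeabbcdc'
  #24 SA[24]=3  'gcbfbedbbecefecbeabbcdc'
  #25 SA[25]=0  'gcfgcbfbedbbecefecbeabbcdc'

SA = [20, 21, 10, 22, 18, 11, 7, 5, 25, 17, 4, 23, 13, 1, 9, 24, 19, 16, 12, 8, 14, 6, 15, 2, 3, 0]
[i] adj suffixes → lcp
  [1] 20/21 → 0 ('')
  [2] 21/10 → 2 ('bb')
  [3] 10/22 → 1 ('b')
  [4] 22/18 → 1 ('b')
  [5] 18/11 → 2 ('be')
  [6] 11/7 → 2 ('be')
  [7] 7/5 → 1 ('b')
  [8] 5/25 → 0 ('')
  [9] 25/17 → 1 ('c')
  [10] 17/4 → 2 ('cb')
  [11] 4/23 → 1 ('c')
  [12] 23/13 → 1 ('c')
  [13] 13/1 → 1 ('c')
  [14] 1/9 → 0 ('')
  [15] 9/24 → 1 ('d')
  [16] 24/19 → 0 ('')
  [17] 19/16 → 1 ('e')
  [18] 16/12 → 2 ('ec')
  [19] 12/8 → 1 ('e')
  [20] 8/14 → 1 ('e')
  [21] 14/6 → 0 ('')
  [22] 6/15 → 1 ('f')
  [23] 15/2 → 1 ('f')
  [24] 2/3 → 0 ('')
  [25] 3/0 → 2 ('gc')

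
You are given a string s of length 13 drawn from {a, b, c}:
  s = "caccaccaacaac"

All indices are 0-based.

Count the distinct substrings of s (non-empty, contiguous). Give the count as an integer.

63

rank | idx | suffix
   0 |  10 | aac
   1 |   7 | aacaac
   2 |  11 | ac
   3 |   8 | acaac
   4 |   4 | accaacaac
   5 |   1 | accaccaacaac
   6 |  12 | c
   7 |   9 | caac
   8 |   6 | caacaac
   9 |   3 | caccaacaac
  10 |   0 | caccaccaacaac
  11 |   5 | ccaacaac
  12 |   2 | ccaccaacaac

SA = [10, 7, 11, 8, 4, 1, 12, 9, 6, 3, 0, 5, 2]
i: (SA[i-1],SA[i]) lcp shared
  1: (10,7) 3 'aac'
  2: (7,11) 1 'a'
  3: (11,8) 2 'ac'
  4: (8,4) 2 'ac'
  5: (4,1) 4 'acca'
  6: (1,12) 0 ''
  7: (12,9) 1 'c'
  8: (9,6) 4 'caac'
  9: (6,3) 2 'ca'
  10: (3,0) 5 'cacca'
  11: (0,5) 1 'c'
  12: (5,2) 3 'cca'

n(n+1)/2 = 13·14/2 = 91
Σ LCP = 0 + 3 + 1 + 2 + 2 + 4 + 0 + 1 + 4 + 2 + 5 + 1 + 3 = 28
distinct = 91 − 28 = 63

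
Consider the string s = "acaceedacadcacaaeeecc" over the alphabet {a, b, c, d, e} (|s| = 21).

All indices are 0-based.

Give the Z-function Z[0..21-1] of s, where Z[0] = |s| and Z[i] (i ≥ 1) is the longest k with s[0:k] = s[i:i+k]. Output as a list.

[21, 0, 2, 0, 0, 0, 0, 3, 0, 1, 0, 0, 3, 0, 1, 1, 0, 0, 0, 0, 0]

Z[0]=21
i=1: i≥r, start 0; Z[1]=0
i=2: i≥r, start 0; Z[2]=2 extend→box=[2,4)
i=3: min(r-i=1, Z[1]=0)=0; Z[3]=0
i=4: i≥r, start 0; Z[4]=0
i=5: i≥r, start 0; Z[5]=0
i=6: i≥r, start 0; Z[6]=0
i=7: i≥r, start 0; Z[7]=3 extend→box=[7,10)
i=8: min(r-i=2, Z[1]=0)=0; Z[8]=0
i=9: min(r-i=1, Z[2]=2)=1; Z[9]=1
i=10: i≥r, start 0; Z[10]=0
i=11: i≥r, start 0; Z[11]=0
i=12: i≥r, start 0; Z[12]=3 extend→box=[12,15)
i=13: min(r-i=2, Z[1]=0)=0; Z[13]=0
i=14: min(r-i=1, Z[2]=2)=1; Z[14]=1
i=15: i≥r, start 0; Z[15]=1 extend→box=[15,16)
i=16: i≥r, start 0; Z[16]=0
i=17: i≥r, start 0; Z[17]=0
i=18: i≥r, start 0; Z[18]=0
i=19: i≥r, start 0; Z[19]=0
i=20: i≥r, start 0; Z[20]=0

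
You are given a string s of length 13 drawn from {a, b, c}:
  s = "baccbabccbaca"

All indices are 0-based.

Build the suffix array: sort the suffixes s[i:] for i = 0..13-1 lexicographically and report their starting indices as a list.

[12, 5, 10, 1, 4, 9, 0, 6, 11, 3, 8, 2, 7]

rank | idx | suffix
   0 |  12 | a
   1 |   5 | abccbaca
   2 |  10 | aca
   3 |   1 | accbabccbaca
   4 |   4 | babccbaca
   5 |   9 | baca
   6 |   0 | baccbabccbaca
   7 |   6 | bccbaca
   8 |  11 | ca
   9 |   3 | cbabccbaca
  10 |   8 | cbaca
  11 |   2 | ccbabccbaca
  12 |   7 | ccbaca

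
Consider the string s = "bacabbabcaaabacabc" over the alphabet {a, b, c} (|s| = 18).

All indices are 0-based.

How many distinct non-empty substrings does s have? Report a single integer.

139

sorted suffixes:
  #0 SA[0]=9  'aaabacabc'
  #1 SA[1]=10  'aabacabc'
  #2 SA[2]=11  'abacabc'
  #3 SA[3]=3  'abbabcaaabacabc'
  #4 SA[4]=15  'abc'
  #5 SA[5]=6  'abcaaabacabc'
  #6 SA[6]=1  'acabbabcaaabacabc'
  #7 SA[7]=13  'acabc'
  #8 SA[8]=5  'babcaaabacabc'
  #9 SA[9]=0  'bacabbabcaaabacabc'
  #10 SA[10]=12  'bacabc'
  #11 SA[11]=4  'bbabcaaabacabc'
  #12 SA[12]=16  'bc'
  #13 SA[13]=7  'bcaaabacabc'
  #14 SA[14]=17  'c'
  #15 SA[15]=8  'caaabacabc'
  #16 SA[16]=2  'cabbabcaaabacabc'
  #17 SA[17]=14  'cabc'

SA = [9, 10, 11, 3, 15, 6, 1, 13, 5, 0, 12, 4, 16, 7, 17, 8, 2, 14]
rank  pair      lcp
   1  s[9:],s[10:]  2  'aa'
   2  s[10:],s[11:]  1  'a'
   3  s[11:],s[3:]  2  'ab'
   4  s[3:],s[15:]  2  'ab'
   5  s[15:],s[6:]  3  'abc'
   6  s[6:],s[1:]  1  'a'
   7  s[1:],s[13:]  4  'acab'
   8  s[13:],s[5:]  0  ''
   9  s[5:],s[0:]  2  'ba'
  10  s[0:],s[12:]  5  'bacab'
  11  s[12:],s[4:]  1  'b'
  12  s[4:],s[16:]  1  'b'
  13  s[16:],s[7:]  2  'bc'
  14  s[7:],s[17:]  0  ''
  15  s[17:],s[8:]  1  'c'
  16  s[8:],s[2:]  2  'ca'
  17  s[2:],s[14:]  3  'cab'

n(n+1)/2 = 18·19/2 = 171
Σ LCP = 0 + 2 + 1 + 2 + 2 + 3 + 1 + 4 + 0 + 2 + 5 + 1 + 1 + 2 + 0 + 1 + 2 + 3 = 32
distinct = 171 − 32 = 139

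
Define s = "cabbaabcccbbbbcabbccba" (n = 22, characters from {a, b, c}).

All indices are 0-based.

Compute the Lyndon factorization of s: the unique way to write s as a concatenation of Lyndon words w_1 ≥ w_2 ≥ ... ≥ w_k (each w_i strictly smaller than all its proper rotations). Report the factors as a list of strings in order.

["c", "abb", "aabcccbbbbcabbccb", "a"]

emit factor 1: 'c' (i=0, period=1)
emit factor 2: 'abb' (i=1, period=3)
emit factor 3: 'aabcccbbbbcabbccb' (i=4, period=17)
emit factor 4: 'a' (i=21, period=1)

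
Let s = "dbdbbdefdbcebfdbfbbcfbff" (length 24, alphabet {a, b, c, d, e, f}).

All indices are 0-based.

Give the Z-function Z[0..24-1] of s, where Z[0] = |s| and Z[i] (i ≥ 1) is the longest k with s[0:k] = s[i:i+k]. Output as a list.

[24, 0, 2, 0, 0, 1, 0, 0, 2, 0, 0, 0, 0, 0, 2, 0, 0, 0, 0, 0, 0, 0, 0, 0]

Z[0]=24
i=1: outside box; Z[1]=0
i=2: outside box; Z[2]=2 grow→box=[2,4)
i=3: min(r-i=1, Z[1]=0)=0; Z[3]=0
i=4: outside box; Z[4]=0
i=5: outside box; Z[5]=1 grow→box=[5,6)
i=6: outside box; Z[6]=0
i=7: outside box; Z[7]=0
i=8: outside box; Z[8]=2 grow→box=[8,10)
i=9: min(r-i=1, Z[1]=0)=0; Z[9]=0
i=10: outside box; Z[10]=0
i=11: outside box; Z[11]=0
i=12: outside box; Z[12]=0
i=13: outside box; Z[13]=0
i=14: outside box; Z[14]=2 grow→box=[14,16)
i=15: min(r-i=1, Z[1]=0)=0; Z[15]=0
i=16: outside box; Z[16]=0
i=17: outside box; Z[17]=0
i=18: outside box; Z[18]=0
i=19: outside box; Z[19]=0
i=20: outside box; Z[20]=0
i=21: outside box; Z[21]=0
i=22: outside box; Z[22]=0
i=23: outside box; Z[23]=0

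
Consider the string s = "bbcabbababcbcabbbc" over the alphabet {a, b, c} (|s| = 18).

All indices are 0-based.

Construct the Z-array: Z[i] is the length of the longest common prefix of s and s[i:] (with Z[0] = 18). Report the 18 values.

[18, 1, 0, 0, 2, 1, 0, 1, 0, 1, 0, 1, 0, 0, 2, 3, 1, 0]

Z[0]=18
i=1: fresh scan; Z[1]=1 scan→box=[1,2)
i=2: fresh scan; Z[2]=0
i=3: fresh scan; Z[3]=0
i=4: fresh scan; Z[4]=2 scan→box=[4,6)
i=5: min(r-i=1, Z[1]=1)=1; Z[5]=1
i=6: fresh scan; Z[6]=0
i=7: fresh scan; Z[7]=1 scan→box=[7,8)
i=8: fresh scan; Z[8]=0
i=9: fresh scan; Z[9]=1 scan→box=[9,10)
i=10: fresh scan; Z[10]=0
i=11: fresh scan; Z[11]=1 scan→box=[11,12)
i=12: fresh scan; Z[12]=0
i=13: fresh scan; Z[13]=0
i=14: fresh scan; Z[14]=2 scan→box=[14,16)
i=15: min(r-i=1, Z[1]=1)=1; Z[15]=3 scan→box=[15,18)
i=16: min(r-i=2, Z[1]=1)=1; Z[16]=1
i=17: min(r-i=1, Z[2]=0)=0; Z[17]=0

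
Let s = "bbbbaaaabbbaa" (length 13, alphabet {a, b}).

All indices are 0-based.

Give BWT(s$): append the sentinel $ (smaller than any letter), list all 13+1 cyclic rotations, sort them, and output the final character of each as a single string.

rank  rotation        last
    0  $bbbbaaaabbbaa  a
    1  a$bbbbaaaabbba  a
    2  aa$bbbbaaaabbb  b
    3  aaaabbbaa$bbbb  b
    4  aaabbbaa$bbbba  a
    5  aabbbaa$bbbbaa  a
    6  abbbaa$bbbbaaa  a
    7  baa$bbbbaaaabb  b
    8  baaaabbbaa$bbb  b
    9  bbaa$bbbbaaaab  b
   10  bbaaaabbbaa$bb  b
   11  bbbaa$bbbbaaaa  a
   12  bbbaaaabbbaa$b  b
   13  bbbbaaaabbbaa$  $

aabbaaabbbbab$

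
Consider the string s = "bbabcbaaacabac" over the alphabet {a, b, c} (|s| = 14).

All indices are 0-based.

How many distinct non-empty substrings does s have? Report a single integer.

89

rank | idx | suffix
   0 |   6 | aaacabac
   1 |   7 | aacabac
   2 |  10 | abac
   3 |   2 | abcbaaacabac
   4 |  12 | ac
   5 |   8 | acabac
   6 |   5 | baaacabac
   7 |   1 | babcbaaacabac
   8 |  11 | bac
   9 |   0 | bbabcbaaacabac
  10 |   3 | bcbaaacabac
  11 |  13 | c
  12 |   9 | cabac
  13 |   4 | cbaaacabac

SA = [6, 7, 10, 2, 12, 8, 5, 1, 11, 0, 3, 13, 9, 4]
rank  pair      lcp
   1  s[6:],s[7:]  2  'aa'
   2  s[7:],s[10:]  1  'a'
   3  s[10:],s[2:]  2  'ab'
   4  s[2:],s[12:]  1  'a'
   5  s[12:],s[8:]  2  'ac'
   6  s[8:],s[5:]  0  ''
   7  s[5:],s[1:]  2  'ba'
   8  s[1:],s[11:]  2  'ba'
   9  s[11:],s[0:]  1  'b'
  10  s[0:],s[3:]  1  'b'
  11  s[3:],s[13:]  0  ''
  12  s[13:],s[9:]  1  'c'
  13  s[9:],s[4:]  1  'c'

n(n+1)/2 = 14·15/2 = 105
Σ LCP = 0 + 2 + 1 + 2 + 1 + 2 + 0 + 2 + 2 + 1 + 1 + 0 + 1 + 1 = 16
distinct = 105 − 16 = 89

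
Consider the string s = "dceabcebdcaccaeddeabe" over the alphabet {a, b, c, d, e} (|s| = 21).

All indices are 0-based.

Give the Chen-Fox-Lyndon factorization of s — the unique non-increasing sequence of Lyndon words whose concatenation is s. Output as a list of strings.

emit factor 1: 'd' (i=0, period=1)
emit factor 2: 'ce' (i=1, period=2)
emit factor 3: 'abcebdcaccaeddeabe' (i=3, period=18)

["d", "ce", "abcebdcaccaeddeabe"]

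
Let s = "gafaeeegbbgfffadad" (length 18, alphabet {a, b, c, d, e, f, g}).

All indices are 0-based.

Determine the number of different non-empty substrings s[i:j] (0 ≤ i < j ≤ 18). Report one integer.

155

rank | idx | suffix
   0 |  16 | ad
   1 |  14 | adad
   2 |   3 | aeeegbbgfffadad
   3 |   1 | afaeeegbbgfffadad
   4 |   8 | bbgfffadad
   5 |   9 | bgfffadad
   6 |  17 | d
   7 |  15 | dad
   8 |   4 | eeegbbgfffadad
   9 |   5 | eegbbgfffadad
  10 |   6 | egbbgfffadad
  11 |  13 | fadad
  12 |   2 | faeeegbbgfffadad
  13 |  12 | ffadad
  14 |  11 | fffadad
  15 |   0 | gafaeeegbbgfffadad
  16 |   7 | gbbgfffadad
  17 |  10 | gfffadad

SA = [16, 14, 3, 1, 8, 9, 17, 15, 4, 5, 6, 13, 2, 12, 11, 0, 7, 10]
rank  pair      lcp
   1  s[16:],s[14:]  2  'ad'
   2  s[14:],s[3:]  1  'a'
   3  s[3:],s[1:]  1  'a'
   4  s[1:],s[8:]  0  ''
   5  s[8:],s[9:]  1  'b'
   6  s[9:],s[17:]  0  ''
   7  s[17:],s[15:]  1  'd'
   8  s[15:],s[4:]  0  ''
   9  s[4:],s[5:]  2  'ee'
  10  s[5:],s[6:]  1  'e'
  11  s[6:],s[13:]  0  ''
  12  s[13:],s[2:]  2  'fa'
  13  s[2:],s[12:]  1  'f'
  14  s[12:],s[11:]  2  'ff'
  15  s[11:],s[0:]  0  ''
  16  s[0:],s[7:]  1  'g'
  17  s[7:],s[10:]  1  'g'

n(n+1)/2 = 18·19/2 = 171
Σ LCP = 0 + 2 + 1 + 1 + 0 + 1 + 0 + 1 + 0 + 2 + 1 + 0 + 2 + 1 + 2 + 0 + 1 + 1 = 16
distinct = 171 − 16 = 155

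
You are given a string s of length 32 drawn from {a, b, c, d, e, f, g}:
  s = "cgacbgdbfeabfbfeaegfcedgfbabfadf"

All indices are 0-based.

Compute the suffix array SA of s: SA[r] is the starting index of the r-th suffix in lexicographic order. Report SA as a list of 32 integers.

rank | idx | suffix
   0 |  26 | abfadf
   1 |  10 | abfbfeaegfcedgfbabfadf
   2 |   2 | acbgdbfeabfbfeaegfcedgfbabfadf
   3 |  29 | adf
   4 |  16 | aegfcedgfbabfadf
   5 |  25 | babfadf
   6 |  27 | bfadf
   7 |  11 | bfbfeaegfcedgfbabfadf
   8 |   7 | bfeabfbfeaegfcedgfbabfadf
   9 |  13 | bfeaegfcedgfbabfadf
  10 |   4 | bgdbfeabfbfeaegfcedgfbabfadf
  11 |   3 | cbgdbfeabfbfeaegfcedgfbabfadf
  12 |  20 | cedgfbabfadf
  13 |   0 | cgacbgdbfeabfbfeaegfcedgfbabfadf
  14 |   6 | dbfeabfbfeaegfcedgfbabfadf
  15 |  30 | df
  16 |  22 | dgfbabfadf
  17 |   9 | eabfbfeaegfcedgfbabfadf
  18 |  15 | eaegfcedgfbabfadf
  19 |  21 | edgfbabfadf
  20 |  17 | egfcedgfbabfadf
  21 |  31 | f
  22 |  28 | fadf
  23 |  24 | fbabfadf
  24 |  12 | fbfeaegfcedgfbabfadf
  25 |  19 | fcedgfbabfadf
  26 |   8 | feabfbfeaegfcedgfbabfadf
  27 |  14 | feaegfcedgfbabfadf
  28 |   1 | gacbgdbfeabfbfeaegfcedgfbabfadf
  29 |   5 | gdbfeabfbfeaegfcedgfbabfadf
  30 |  23 | gfbabfadf
  31 |  18 | gfcedgfbabfadf

[26, 10, 2, 29, 16, 25, 27, 11, 7, 13, 4, 3, 20, 0, 6, 30, 22, 9, 15, 21, 17, 31, 28, 24, 12, 19, 8, 14, 1, 5, 23, 18]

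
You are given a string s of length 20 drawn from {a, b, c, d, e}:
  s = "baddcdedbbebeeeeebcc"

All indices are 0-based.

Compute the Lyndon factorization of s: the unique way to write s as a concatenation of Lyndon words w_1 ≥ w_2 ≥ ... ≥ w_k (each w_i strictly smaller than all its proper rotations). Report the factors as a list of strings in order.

emit factor 1: 'b' (i=0, period=1)
emit factor 2: 'addcdedbbebeeeeebcc' (i=1, period=19)

["b", "addcdedbbebeeeeebcc"]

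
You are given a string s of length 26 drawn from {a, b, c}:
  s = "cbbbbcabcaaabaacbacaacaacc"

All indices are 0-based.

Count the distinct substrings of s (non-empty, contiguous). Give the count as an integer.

rank | idx | suffix
   0 |   9 | aaabaacbacaacaacc
   1 |  10 | aabaacbacaacaacc
   2 |  19 | aacaacc
   3 |  13 | aacbacaacaacc
   4 |  22 | aacc
   5 |  11 | abaacbacaacaacc
   6 |   6 | abcaaabaacbacaacaacc
   7 |  17 | acaacaacc
   8 |  20 | acaacc
   9 |  14 | acbacaacaacc
  10 |  23 | acc
  11 |  12 | baacbacaacaacc
  12 |  16 | bacaacaacc
  13 |   1 | bbbbcabcaaabaacbacaacaacc
  14 |   2 | bbbcabcaaabaacbacaacaacc
  15 |   3 | bbcabcaaabaacbacaacaacc
  16 |   7 | bcaaabaacbacaacaacc
  17 |   4 | bcabcaaabaacbacaacaacc
  18 |  25 | c
  19 |   8 | caaabaacbacaacaacc
  20 |  18 | caacaacc
  21 |  21 | caacc
  22 |   5 | cabcaaabaacbacaacaacc
  23 |  15 | cbacaacaacc
  24 |   0 | cbbbbcabcaaabaacbacaacaacc
  25 |  24 | cc

SA = [9, 10, 19, 13, 22, 11, 6, 17, 20, 14, 23, 12, 16, 1, 2, 3, 7, 4, 25, 8, 18, 21, 5, 15, 0, 24]
i: (SA[i-1],SA[i]) lcp shared
  1: (9,10) 2 'aa'
  2: (10,19) 2 'aa'
  3: (19,13) 3 'aac'
  4: (13,22) 3 'aac'
  5: (22,11) 1 'a'
  6: (11,6) 2 'ab'
  7: (6,17) 1 'a'
  8: (17,20) 5 'acaac'
  9: (20,14) 2 'ac'
  10: (14,23) 2 'ac'
  11: (23,12) 0 ''
  12: (12,16) 2 'ba'
  13: (16,1) 1 'b'
  14: (1,2) 3 'bbb'
  15: (2,3) 2 'bb'
  16: (3,7) 1 'b'
  17: (7,4) 3 'bca'
  18: (4,25) 0 ''
  19: (25,8) 1 'c'
  20: (8,18) 3 'caa'
  21: (18,21) 4 'caac'
  22: (21,5) 2 'ca'
  23: (5,15) 1 'c'
  24: (15,0) 2 'cb'
  25: (0,24) 1 'c'

n(n+1)/2 = 26·27/2 = 351
Σ LCP = 0 + 2 + 2 + 3 + 3 + 1 + 2 + 1 + 5 + 2 + 2 + 0 + 2 + 1 + 3 + 2 + 1 + 3 + 0 + 1 + 3 + 4 + 2 + 1 + 2 + 1 = 49
distinct = 351 − 49 = 302

302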